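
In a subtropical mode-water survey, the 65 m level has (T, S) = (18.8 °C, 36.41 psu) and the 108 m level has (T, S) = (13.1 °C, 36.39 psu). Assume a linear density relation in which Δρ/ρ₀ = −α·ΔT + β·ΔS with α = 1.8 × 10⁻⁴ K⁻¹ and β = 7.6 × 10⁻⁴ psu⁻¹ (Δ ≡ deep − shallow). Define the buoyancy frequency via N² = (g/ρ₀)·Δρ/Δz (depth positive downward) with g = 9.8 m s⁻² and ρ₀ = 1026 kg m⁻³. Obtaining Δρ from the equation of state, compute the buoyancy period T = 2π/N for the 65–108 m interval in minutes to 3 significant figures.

ΔT = -5.7 K, ΔS = -0.02 psu (deep − shallow).
Δρ/ρ₀ = −αΔT + βΔS = 1.026 × 10⁻³ − 1.52 × 10⁻⁵ = 1.0108 × 10⁻³, so Δρ ≈ 1.037 kg m⁻³.
N² = (g/ρ₀)·Δρ/Δz = g·(Δρ/ρ₀)/Δz = 9.8 × 1.0108 × 10⁻³ / 43 = 2.3037 × 10⁻⁴ s⁻².
N = √(2.3037 × 10⁻⁴) = 0.015178 rad s⁻¹ → T = 2π/N = 413.97 s = 6.8995 min ≈ 6.90 min.

6.90 min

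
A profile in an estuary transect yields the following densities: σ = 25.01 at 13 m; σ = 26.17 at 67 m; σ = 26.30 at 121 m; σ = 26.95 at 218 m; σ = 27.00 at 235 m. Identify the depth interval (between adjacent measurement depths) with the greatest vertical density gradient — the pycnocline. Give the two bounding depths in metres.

Compute the density gradient over each adjacent pair:
  13–67 m: Δρ/Δz = 1.16/54 = 0.021 kg m⁻⁴
  67–121 m: Δρ/Δz = 0.13/54 = 2.4 × 10⁻³ kg m⁻⁴
  121–218 m: Δρ/Δz = 0.65/97 = 6.7 × 10⁻³ kg m⁻⁴
  218–235 m: Δρ/Δz = 0.05/17 = 2.9 × 10⁻³ kg m⁻⁴
The largest gradient is in the 13–67 m interval — the pycnocline.

13–67 m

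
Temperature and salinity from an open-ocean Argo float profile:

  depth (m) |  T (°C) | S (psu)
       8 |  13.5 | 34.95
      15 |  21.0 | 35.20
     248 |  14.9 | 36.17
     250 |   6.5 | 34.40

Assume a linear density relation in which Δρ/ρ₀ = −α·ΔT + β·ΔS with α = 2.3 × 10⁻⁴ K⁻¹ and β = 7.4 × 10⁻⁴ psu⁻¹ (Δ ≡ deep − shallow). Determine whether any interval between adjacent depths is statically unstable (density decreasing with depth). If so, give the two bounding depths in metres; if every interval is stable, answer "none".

Evaluate Δρ/ρ₀ = −αΔT + βΔS across each adjacent pair:
  8–15 m: −αΔT+βΔS = −(2.3 × 10⁻⁴)(+7.5)+(7.4 × 10⁻⁴)(+0.25) = -1.5 × 10⁻³ → UNSTABLE
  15–248 m: −αΔT+βΔS = −(2.3 × 10⁻⁴)(-6.1)+(7.4 × 10⁻⁴)(+0.97) = 2.1 × 10⁻³ → stable
  248–250 m: −αΔT+βΔS = −(2.3 × 10⁻⁴)(-8.4)+(7.4 × 10⁻⁴)(-1.77) = 6.2 × 10⁻⁴ → stable
The 8–15 m interval has Δρ < 0: lighter water underlies denser water.

8–15 m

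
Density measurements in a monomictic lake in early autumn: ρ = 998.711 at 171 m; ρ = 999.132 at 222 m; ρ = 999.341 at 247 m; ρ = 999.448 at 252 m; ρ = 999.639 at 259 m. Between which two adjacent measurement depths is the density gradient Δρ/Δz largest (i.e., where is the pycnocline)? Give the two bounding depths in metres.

Compute the density gradient over each adjacent pair:
  171–222 m: Δρ/Δz = 0.421/51 = 8.3 × 10⁻³ kg m⁻⁴
  222–247 m: Δρ/Δz = 0.209/25 = 8.4 × 10⁻³ kg m⁻⁴
  247–252 m: Δρ/Δz = 0.107/5 = 0.021 kg m⁻⁴
  252–259 m: Δρ/Δz = 0.191/7 = 0.027 kg m⁻⁴
The largest gradient is in the 252–259 m interval — the pycnocline.

252–259 m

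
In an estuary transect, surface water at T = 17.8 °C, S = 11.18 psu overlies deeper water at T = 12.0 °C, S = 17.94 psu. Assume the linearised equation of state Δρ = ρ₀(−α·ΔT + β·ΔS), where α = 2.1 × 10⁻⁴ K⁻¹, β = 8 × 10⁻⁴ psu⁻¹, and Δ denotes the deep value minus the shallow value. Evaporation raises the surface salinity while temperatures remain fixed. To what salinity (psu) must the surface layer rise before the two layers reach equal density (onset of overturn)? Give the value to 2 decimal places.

Neutral buoyancy requires −α(T_deep − T_surf) + β(S_deep − S_surf′) = 0.
S_surf′ = S_deep − (α/β)·ΔT = 17.94 − (2.1 × 10⁻⁴/8 × 10⁻⁴)·(-5.8) = 19.4625 psu.
Increase required: 19.4625 − 11.18 = 8.2825 psu.

19.46 psu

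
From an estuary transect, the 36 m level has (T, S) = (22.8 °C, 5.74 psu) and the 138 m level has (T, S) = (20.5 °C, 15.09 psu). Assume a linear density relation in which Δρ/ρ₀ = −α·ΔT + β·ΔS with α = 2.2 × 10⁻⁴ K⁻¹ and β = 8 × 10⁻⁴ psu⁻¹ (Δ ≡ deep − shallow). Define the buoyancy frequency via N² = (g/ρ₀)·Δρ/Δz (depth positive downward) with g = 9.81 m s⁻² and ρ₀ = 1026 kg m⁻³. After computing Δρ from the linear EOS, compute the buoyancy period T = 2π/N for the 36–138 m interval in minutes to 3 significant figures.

ΔT = -2.3 K, ΔS = +9.35 psu (deep − shallow).
Δρ/ρ₀ = −αΔT + βΔS = 5.06 × 10⁻⁴ + 7.48 × 10⁻³ = 7.986 × 10⁻³, so Δρ ≈ 8.194 kg m⁻³.
N² = (g/ρ₀)·Δρ/Δz = g·(Δρ/ρ₀)/Δz = 9.81 × 7.986 × 10⁻³ / 102 = 7.6807 × 10⁻⁴ s⁻².
N = √(7.6807 × 10⁻⁴) = 0.027714 rad s⁻¹ → T = 2π/N = 226.72 s = 3.7787 min ≈ 3.78 min.

3.78 min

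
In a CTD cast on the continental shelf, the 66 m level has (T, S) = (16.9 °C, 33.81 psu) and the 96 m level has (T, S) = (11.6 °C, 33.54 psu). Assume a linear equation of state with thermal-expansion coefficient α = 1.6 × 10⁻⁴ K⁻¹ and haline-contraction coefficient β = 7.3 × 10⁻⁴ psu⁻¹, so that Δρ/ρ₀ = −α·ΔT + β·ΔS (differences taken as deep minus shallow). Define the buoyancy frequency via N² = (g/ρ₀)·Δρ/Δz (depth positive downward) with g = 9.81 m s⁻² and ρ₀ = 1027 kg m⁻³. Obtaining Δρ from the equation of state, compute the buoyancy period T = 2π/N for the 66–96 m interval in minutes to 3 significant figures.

7.18 min

ΔT = -5.3 K, ΔS = -0.27 psu (deep − shallow).
Δρ/ρ₀ = −αΔT + βΔS = 8.48 × 10⁻⁴ − 1.971 × 10⁻⁴ = 6.509 × 10⁻⁴, so Δρ ≈ 0.6685 kg m⁻³.
N² = (g/ρ₀)·Δρ/Δz = g·(Δρ/ρ₀)/Δz = 9.81 × 6.509 × 10⁻⁴ / 30 = 2.1284 × 10⁻⁴ s⁻².
N = √(2.1284 × 10⁻⁴) = 0.014589 rad s⁻¹ → T = 2π/N = 430.68 s = 7.1780 min ≈ 7.18 min.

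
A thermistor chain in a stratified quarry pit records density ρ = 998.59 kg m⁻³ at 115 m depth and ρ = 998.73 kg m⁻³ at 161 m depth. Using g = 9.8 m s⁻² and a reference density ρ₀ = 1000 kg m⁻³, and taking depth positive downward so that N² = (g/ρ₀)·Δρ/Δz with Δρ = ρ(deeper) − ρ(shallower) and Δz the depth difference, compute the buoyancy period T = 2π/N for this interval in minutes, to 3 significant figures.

Δρ = 998.73 − 998.59 = 0.14 kg m⁻³ over Δz = 161 − 115 = 46 m.
N² = (9.8/1000) × (0.14/46) = 2.9826 × 10⁻⁵ s⁻².
N = √(2.9826 × 10⁻⁵) = 5.4613 × 10⁻³ rad s⁻¹, so T = 2π/N = 1.1505 × 10³ s = 19.175 min ≈ 19.2 min.

19.2 min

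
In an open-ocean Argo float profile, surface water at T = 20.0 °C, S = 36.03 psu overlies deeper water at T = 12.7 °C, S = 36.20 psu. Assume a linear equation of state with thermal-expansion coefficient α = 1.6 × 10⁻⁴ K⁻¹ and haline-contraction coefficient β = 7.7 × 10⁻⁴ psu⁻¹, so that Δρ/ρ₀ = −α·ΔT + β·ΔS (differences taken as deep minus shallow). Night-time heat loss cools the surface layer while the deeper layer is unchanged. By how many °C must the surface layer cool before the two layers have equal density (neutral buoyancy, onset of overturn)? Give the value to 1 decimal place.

8.1 °C

Neutral buoyancy requires Δρ = 0, i.e. −α(T_deep − T_surf′) + β(S_deep − S_surf) = 0.
T_surf′ = T_deep − (β/α)·ΔS = 12.7 − (7.7 × 10⁻⁴/1.6 × 10⁻⁴)·(+0.17) = 11.882 °C.
Cooling required: 20.0 − (11.882) = 8.118 °C.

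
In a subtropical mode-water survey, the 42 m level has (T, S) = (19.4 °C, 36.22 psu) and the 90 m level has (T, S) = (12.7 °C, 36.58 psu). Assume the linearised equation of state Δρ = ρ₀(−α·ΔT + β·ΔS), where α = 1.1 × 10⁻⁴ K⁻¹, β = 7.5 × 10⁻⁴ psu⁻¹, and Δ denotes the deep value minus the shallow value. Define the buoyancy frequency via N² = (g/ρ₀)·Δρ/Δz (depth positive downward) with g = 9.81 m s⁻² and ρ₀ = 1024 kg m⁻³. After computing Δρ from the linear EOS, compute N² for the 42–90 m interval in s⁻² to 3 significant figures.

ΔT = -6.7 K, ΔS = +0.36 psu (deep − shallow).
Δρ/ρ₀ = −αΔT + βΔS = 7.37 × 10⁻⁴ + 2.70 × 10⁻⁴ = 1.007 × 10⁻³, so Δρ ≈ 1.031 kg m⁻³.
N² = (g/ρ₀)·Δρ/Δz = g·(Δρ/ρ₀)/Δz = 9.81 × 1.007 × 10⁻³ / 48 = 2.0581 × 10⁻⁴ s⁻² ≈ 2.06 × 10⁻⁴ s⁻².

2.06 × 10⁻⁴ s⁻²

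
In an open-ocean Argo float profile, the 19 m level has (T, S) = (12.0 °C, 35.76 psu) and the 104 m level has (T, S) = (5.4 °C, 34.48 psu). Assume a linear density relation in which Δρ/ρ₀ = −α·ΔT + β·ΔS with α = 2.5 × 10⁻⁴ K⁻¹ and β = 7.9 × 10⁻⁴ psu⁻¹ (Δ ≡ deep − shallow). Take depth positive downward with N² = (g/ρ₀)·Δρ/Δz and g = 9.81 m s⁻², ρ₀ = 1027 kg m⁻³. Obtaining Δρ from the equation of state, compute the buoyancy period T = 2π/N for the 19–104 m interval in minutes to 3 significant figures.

ΔT = -6.6 K, ΔS = -1.28 psu (deep − shallow).
Δρ/ρ₀ = −αΔT + βΔS = 1.65 × 10⁻³ − 1.0112 × 10⁻³ = 6.388 × 10⁻⁴, so Δρ ≈ 0.6560 kg m⁻³.
N² = (g/ρ₀)·Δρ/Δz = g·(Δρ/ρ₀)/Δz = 9.81 × 6.388 × 10⁻⁴ / 85 = 7.3725 × 10⁻⁵ s⁻².
N = √(7.3725 × 10⁻⁵) = 8.5863 × 10⁻³ rad s⁻¹ → T = 2π/N = 731.77 s = 12.196 min ≈ 12.2 min.

12.2 min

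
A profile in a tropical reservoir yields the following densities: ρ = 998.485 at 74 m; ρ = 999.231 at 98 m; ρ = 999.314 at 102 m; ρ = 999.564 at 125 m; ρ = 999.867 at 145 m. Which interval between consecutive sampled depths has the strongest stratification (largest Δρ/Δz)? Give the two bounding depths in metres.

Compute the density gradient over each adjacent pair:
  74–98 m: Δρ/Δz = 0.746/24 = 0.031 kg m⁻⁴
  98–102 m: Δρ/Δz = 0.083/4 = 0.021 kg m⁻⁴
  102–125 m: Δρ/Δz = 0.250/23 = 0.011 kg m⁻⁴
  125–145 m: Δρ/Δz = 0.303/20 = 0.015 kg m⁻⁴
The largest gradient is in the 74–98 m interval — the pycnocline.

74–98 m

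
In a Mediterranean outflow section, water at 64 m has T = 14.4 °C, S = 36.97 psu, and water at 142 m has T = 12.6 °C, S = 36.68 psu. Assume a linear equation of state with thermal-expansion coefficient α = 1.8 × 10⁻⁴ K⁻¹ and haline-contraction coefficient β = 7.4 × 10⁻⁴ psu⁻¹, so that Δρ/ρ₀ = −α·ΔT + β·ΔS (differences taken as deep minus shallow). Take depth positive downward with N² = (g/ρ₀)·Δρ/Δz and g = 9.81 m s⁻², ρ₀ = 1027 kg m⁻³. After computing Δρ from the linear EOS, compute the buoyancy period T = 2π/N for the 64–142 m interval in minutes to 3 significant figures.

ΔT = -1.8 K, ΔS = -0.29 psu (deep − shallow).
Δρ/ρ₀ = −αΔT + βΔS = 3.24 × 10⁻⁴ − 2.146 × 10⁻⁴ = 1.094 × 10⁻⁴, so Δρ ≈ 0.1124 kg m⁻³.
N² = (g/ρ₀)·Δρ/Δz = g·(Δρ/ρ₀)/Δz = 9.81 × 1.094 × 10⁻⁴ / 78 = 1.3759 × 10⁻⁵ s⁻².
N = √(1.3759 × 10⁻⁵) = 3.7093 × 10⁻³ rad s⁻¹ → T = 2π/N = 1.6939 × 10³ s = 28.232 min ≈ 28.2 min.

28.2 min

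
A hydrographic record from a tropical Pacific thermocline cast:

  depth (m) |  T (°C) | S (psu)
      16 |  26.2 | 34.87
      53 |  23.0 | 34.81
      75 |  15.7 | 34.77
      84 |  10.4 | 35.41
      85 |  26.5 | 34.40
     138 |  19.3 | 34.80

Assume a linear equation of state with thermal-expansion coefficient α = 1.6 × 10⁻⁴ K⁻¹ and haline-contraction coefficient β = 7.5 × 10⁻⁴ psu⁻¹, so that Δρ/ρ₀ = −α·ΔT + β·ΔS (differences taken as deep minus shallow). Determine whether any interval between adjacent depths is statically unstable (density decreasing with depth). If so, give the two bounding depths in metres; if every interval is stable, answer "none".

Evaluate Δρ/ρ₀ = −αΔT + βΔS across each adjacent pair:
  16–53 m: −αΔT+βΔS = −(1.6 × 10⁻⁴)(-3.2)+(7.5 × 10⁻⁴)(-0.06) = 4.7 × 10⁻⁴ → stable
  53–75 m: −αΔT+βΔS = −(1.6 × 10⁻⁴)(-7.3)+(7.5 × 10⁻⁴)(-0.04) = 1.1 × 10⁻³ → stable
  75–84 m: −αΔT+βΔS = −(1.6 × 10⁻⁴)(-5.3)+(7.5 × 10⁻⁴)(+0.64) = 1.3 × 10⁻³ → stable
  84–85 m: −αΔT+βΔS = −(1.6 × 10⁻⁴)(+16.1)+(7.5 × 10⁻⁴)(-1.01) = -3.3 × 10⁻³ → UNSTABLE
  85–138 m: −αΔT+βΔS = −(1.6 × 10⁻⁴)(-7.2)+(7.5 × 10⁻⁴)(+0.40) = 1.5 × 10⁻³ → stable
The 84–85 m interval has Δρ < 0: lighter water underlies denser water.

84–85 m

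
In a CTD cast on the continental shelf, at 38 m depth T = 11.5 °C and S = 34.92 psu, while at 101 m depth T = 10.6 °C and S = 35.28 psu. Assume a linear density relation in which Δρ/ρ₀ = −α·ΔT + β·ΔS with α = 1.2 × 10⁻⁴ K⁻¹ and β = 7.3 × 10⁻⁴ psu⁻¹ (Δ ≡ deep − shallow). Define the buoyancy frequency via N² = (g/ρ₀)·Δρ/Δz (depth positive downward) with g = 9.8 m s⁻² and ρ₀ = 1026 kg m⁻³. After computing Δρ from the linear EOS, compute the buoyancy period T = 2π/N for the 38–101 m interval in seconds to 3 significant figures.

827 s

ΔT = -0.9 K, ΔS = +0.36 psu (deep − shallow).
Δρ/ρ₀ = −αΔT + βΔS = 1.08 × 10⁻⁴ + 2.628 × 10⁻⁴ = 3.708 × 10⁻⁴, so Δρ ≈ 0.3804 kg m⁻³.
N² = (g/ρ₀)·Δρ/Δz = g·(Δρ/ρ₀)/Δz = 9.8 × 3.708 × 10⁻⁴ / 63 = 5.7680 × 10⁻⁵ s⁻².
N = √(5.7680 × 10⁻⁵) = 7.5947 × 10⁻³ rad s⁻¹ → T = 2π/N = 827.31 s ≈ 827 s.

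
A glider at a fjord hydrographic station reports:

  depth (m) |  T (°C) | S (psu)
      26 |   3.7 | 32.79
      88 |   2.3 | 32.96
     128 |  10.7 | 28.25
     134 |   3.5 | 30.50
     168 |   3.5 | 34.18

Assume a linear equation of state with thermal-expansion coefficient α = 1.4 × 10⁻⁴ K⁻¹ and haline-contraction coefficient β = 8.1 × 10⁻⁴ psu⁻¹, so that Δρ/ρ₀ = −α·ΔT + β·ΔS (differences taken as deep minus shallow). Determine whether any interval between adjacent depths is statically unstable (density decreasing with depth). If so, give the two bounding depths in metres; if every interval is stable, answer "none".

88–128 m

Evaluate Δρ/ρ₀ = −αΔT + βΔS across each adjacent pair:
  26–88 m: −αΔT+βΔS = −(1.4 × 10⁻⁴)(-1.4)+(8.1 × 10⁻⁴)(+0.17) = 3.3 × 10⁻⁴ → stable
  88–128 m: −αΔT+βΔS = −(1.4 × 10⁻⁴)(+8.4)+(8.1 × 10⁻⁴)(-4.71) = -5.0 × 10⁻³ → UNSTABLE
  128–134 m: −αΔT+βΔS = −(1.4 × 10⁻⁴)(-7.2)+(8.1 × 10⁻⁴)(+2.25) = 2.8 × 10⁻³ → stable
  134–168 m: −αΔT+βΔS = −(1.4 × 10⁻⁴)(+0.0)+(8.1 × 10⁻⁴)(+3.68) = 3.0 × 10⁻³ → stable
The 88–128 m interval has Δρ < 0: lighter water underlies denser water.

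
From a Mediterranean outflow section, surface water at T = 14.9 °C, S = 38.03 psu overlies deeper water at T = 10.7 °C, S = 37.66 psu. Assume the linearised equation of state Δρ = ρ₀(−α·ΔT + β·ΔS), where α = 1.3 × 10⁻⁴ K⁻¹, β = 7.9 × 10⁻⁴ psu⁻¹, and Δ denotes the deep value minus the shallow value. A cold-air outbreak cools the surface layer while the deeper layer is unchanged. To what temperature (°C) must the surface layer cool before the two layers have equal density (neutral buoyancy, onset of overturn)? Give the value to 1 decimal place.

12.9 °C

Neutral buoyancy requires Δρ = 0, i.e. −α(T_deep − T_surf′) + β(S_deep − S_surf) = 0.
T_surf′ = T_deep − (β/α)·ΔS = 10.7 − (7.9 × 10⁻⁴/1.3 × 10⁻⁴)·(-0.37) = 12.948 °C.
Cooling required: 14.9 − (12.948) = 1.952 °C.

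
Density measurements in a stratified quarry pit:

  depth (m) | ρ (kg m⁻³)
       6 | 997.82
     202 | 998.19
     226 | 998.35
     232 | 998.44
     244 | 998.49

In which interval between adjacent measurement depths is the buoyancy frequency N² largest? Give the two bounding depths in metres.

226–232 m

Compute the density gradient over each adjacent pair:
  6–202 m: Δρ/Δz = 0.37/196 = 1.9 × 10⁻³ kg m⁻⁴
  202–226 m: Δρ/Δz = 0.16/24 = 6.7 × 10⁻³ kg m⁻⁴
  226–232 m: Δρ/Δz = 0.09/6 = 0.015 kg m⁻⁴
  232–244 m: Δρ/Δz = 0.05/12 = 4.2 × 10⁻³ kg m⁻⁴
The largest gradient is in the 226–232 m interval — the pycnocline.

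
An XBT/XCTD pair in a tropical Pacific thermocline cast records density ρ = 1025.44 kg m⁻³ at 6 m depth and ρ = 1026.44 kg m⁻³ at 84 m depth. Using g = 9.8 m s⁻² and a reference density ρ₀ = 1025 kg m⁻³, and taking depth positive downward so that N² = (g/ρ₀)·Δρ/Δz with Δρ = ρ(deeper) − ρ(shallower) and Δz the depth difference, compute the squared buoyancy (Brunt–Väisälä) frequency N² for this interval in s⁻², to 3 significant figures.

1.23 × 10⁻⁴ s⁻²

Δρ = 1026.44 − 1025.44 = 1.00 kg m⁻³ over Δz = 84 − 6 = 78 m.
N² = (9.8/1025) × (1.00/78) = 1.2258 × 10⁻⁴ s⁻² ≈ 1.23 × 10⁻⁴ s⁻².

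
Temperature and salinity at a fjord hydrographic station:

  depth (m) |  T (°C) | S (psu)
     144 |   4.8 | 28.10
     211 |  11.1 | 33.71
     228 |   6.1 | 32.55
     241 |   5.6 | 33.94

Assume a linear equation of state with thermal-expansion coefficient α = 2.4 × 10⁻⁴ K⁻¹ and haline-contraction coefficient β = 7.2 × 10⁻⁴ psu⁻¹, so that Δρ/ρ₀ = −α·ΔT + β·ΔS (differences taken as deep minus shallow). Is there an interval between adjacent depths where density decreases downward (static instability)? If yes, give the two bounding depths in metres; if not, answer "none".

none

Evaluate Δρ/ρ₀ = −αΔT + βΔS across each adjacent pair:
  144–211 m: −αΔT+βΔS = −(2.4 × 10⁻⁴)(+6.3)+(7.2 × 10⁻⁴)(+5.61) = 2.5 × 10⁻³ → stable
  211–228 m: −αΔT+βΔS = −(2.4 × 10⁻⁴)(-5.0)+(7.2 × 10⁻⁴)(-1.16) = 3.6 × 10⁻⁴ → stable
  228–241 m: −αΔT+βΔS = −(2.4 × 10⁻⁴)(-0.5)+(7.2 × 10⁻⁴)(+1.39) = 1.1 × 10⁻³ → stable
Every interval has Δρ > 0: the column is stably stratified throughout.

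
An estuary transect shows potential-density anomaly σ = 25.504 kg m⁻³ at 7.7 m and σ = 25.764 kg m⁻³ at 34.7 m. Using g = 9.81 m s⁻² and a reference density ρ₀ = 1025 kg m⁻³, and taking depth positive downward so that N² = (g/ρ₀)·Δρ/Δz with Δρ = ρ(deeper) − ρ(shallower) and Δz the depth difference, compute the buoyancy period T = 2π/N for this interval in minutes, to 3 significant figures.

10.9 min

Δρ = 1025.764 − 1025.504 = 0.260 kg m⁻³ over Δz = 34.7 − 7.7 = 27 m.
N² = (9.81/1025) × (0.260/27) = 9.2163 × 10⁻⁵ s⁻².
N = √(9.2163 × 10⁻⁵) = 9.6002 × 10⁻³ rad s⁻¹, so T = 2π/N = 654.48 s = 10.908 min ≈ 10.9 min.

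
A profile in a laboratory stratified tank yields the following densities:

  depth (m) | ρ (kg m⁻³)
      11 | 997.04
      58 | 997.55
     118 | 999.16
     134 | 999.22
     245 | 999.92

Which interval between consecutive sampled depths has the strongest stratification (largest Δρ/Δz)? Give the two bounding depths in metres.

58–118 m

Compute the density gradient over each adjacent pair:
  11–58 m: Δρ/Δz = 0.51/47 = 0.011 kg m⁻⁴
  58–118 m: Δρ/Δz = 1.61/60 = 0.027 kg m⁻⁴
  118–134 m: Δρ/Δz = 0.06/16 = 3.7 × 10⁻³ kg m⁻⁴
  134–245 m: Δρ/Δz = 0.70/111 = 6.3 × 10⁻³ kg m⁻⁴
The largest gradient is in the 58–118 m interval — the pycnocline.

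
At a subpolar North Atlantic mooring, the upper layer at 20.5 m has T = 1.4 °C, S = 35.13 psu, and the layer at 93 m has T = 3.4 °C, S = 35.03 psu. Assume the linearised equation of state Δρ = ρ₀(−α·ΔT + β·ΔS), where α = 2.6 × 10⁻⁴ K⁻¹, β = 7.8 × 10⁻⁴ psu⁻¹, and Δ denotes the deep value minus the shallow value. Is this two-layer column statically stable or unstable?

unstable

ΔT = 3.4 − 1.4 = +2.0 K and ΔS = 35.03 − 35.13 = -0.10 psu (deep − shallow).
−αΔT = -5.20 × 10⁻⁴; βΔS = -7.80 × 10⁻⁵; sum Δρ/ρ₀ = -5.98 × 10⁻⁴.
Δρ/ρ₀ < 0, so Δρ < 0: deeper water is lighter → statically unstable; the column would overturn.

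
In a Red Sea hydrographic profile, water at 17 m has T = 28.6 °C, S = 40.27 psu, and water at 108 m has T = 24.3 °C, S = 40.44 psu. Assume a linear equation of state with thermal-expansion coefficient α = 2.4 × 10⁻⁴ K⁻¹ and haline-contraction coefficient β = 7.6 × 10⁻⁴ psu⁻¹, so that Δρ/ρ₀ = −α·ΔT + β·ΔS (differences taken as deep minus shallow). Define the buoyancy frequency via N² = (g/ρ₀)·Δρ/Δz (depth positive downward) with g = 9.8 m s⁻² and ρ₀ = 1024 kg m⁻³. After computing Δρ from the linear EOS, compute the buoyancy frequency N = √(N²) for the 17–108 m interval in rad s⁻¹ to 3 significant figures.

0.0112 rad s⁻¹

ΔT = -4.3 K, ΔS = +0.17 psu (deep − shallow).
Δρ/ρ₀ = −αΔT + βΔS = 1.032 × 10⁻³ + 1.292 × 10⁻⁴ = 1.1612 × 10⁻³, so Δρ ≈ 1.189 kg m⁻³.
N² = (g/ρ₀)·Δρ/Δz = g·(Δρ/ρ₀)/Δz = 9.8 × 1.1612 × 10⁻³ / 91 = 1.2505 × 10⁻⁴ s⁻².
N = √(1.2505 × 10⁻⁴) = 0.011183 rad s⁻¹ ≈ 0.0112 rad s⁻¹.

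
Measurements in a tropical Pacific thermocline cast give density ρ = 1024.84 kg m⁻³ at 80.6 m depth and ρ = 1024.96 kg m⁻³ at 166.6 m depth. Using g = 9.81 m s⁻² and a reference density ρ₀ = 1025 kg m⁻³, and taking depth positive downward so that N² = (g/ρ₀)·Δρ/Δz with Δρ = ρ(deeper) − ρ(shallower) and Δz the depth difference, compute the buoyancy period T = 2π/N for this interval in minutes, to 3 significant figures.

Δρ = 1024.96 − 1024.84 = 0.12 kg m⁻³ over Δz = 166.6 − 80.6 = 86 m.
N² = (9.81/1025) × (0.12/86) = 1.3355 × 10⁻⁵ s⁻².
N = √(1.3355 × 10⁻⁵) = 3.6544 × 10⁻³ rad s⁻¹, so T = 2π/N = 1.7193 × 10³ s = 28.655 min ≈ 28.7 min.

28.7 min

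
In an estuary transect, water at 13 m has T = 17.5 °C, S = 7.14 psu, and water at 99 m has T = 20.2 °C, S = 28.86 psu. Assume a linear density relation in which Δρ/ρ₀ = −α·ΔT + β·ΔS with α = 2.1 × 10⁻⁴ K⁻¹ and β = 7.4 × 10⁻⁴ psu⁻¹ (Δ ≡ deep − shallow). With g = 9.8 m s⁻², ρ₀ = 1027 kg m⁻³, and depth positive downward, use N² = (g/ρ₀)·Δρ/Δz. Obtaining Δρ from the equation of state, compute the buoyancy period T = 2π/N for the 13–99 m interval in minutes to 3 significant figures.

ΔT = +2.7 K, ΔS = +21.72 psu (deep − shallow).
Δρ/ρ₀ = −αΔT + βΔS = -5.67 × 10⁻⁴ + 0.0160728 = 0.0155058, so Δρ ≈ 15.92 kg m⁻³.
N² = (g/ρ₀)·Δρ/Δz = g·(Δρ/ρ₀)/Δz = 9.8 × 0.0155058 / 86 = 1.7669 × 10⁻³ s⁻².
N = √(1.7669 × 10⁻³) = 0.042035 rad s⁻¹ → T = 2π/N = 149.48 s = 2.4913 min ≈ 2.49 min.

2.49 min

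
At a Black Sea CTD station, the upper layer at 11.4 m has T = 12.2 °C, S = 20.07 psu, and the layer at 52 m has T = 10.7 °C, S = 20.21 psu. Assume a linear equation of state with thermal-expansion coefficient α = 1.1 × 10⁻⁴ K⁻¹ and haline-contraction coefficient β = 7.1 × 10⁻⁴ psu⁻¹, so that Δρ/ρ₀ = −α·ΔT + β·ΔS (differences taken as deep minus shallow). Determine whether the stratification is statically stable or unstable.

stable

ΔT = 10.7 − 12.2 = -1.5 K and ΔS = 20.21 − 20.07 = +0.14 psu (deep − shallow).
−αΔT = 1.65 × 10⁻⁴; βΔS = 9.94 × 10⁻⁵; sum Δρ/ρ₀ = 2.644 × 10⁻⁴.
Δρ/ρ₀ > 0, so Δρ > 0: deeper water is denser → statically stable.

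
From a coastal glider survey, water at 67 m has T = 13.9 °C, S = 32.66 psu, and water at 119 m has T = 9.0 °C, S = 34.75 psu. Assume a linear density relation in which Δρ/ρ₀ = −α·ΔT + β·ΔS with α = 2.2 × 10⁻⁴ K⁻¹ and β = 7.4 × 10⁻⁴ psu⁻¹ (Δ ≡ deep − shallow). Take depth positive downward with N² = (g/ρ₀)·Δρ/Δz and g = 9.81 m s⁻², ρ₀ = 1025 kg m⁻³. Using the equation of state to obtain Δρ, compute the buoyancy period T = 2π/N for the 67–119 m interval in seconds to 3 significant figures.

282 s

ΔT = -4.9 K, ΔS = +2.09 psu (deep − shallow).
Δρ/ρ₀ = −αΔT + βΔS = 1.078 × 10⁻³ + 1.5466 × 10⁻³ = 2.6246 × 10⁻³, so Δρ ≈ 2.690 kg m⁻³.
N² = (g/ρ₀)·Δρ/Δz = g·(Δρ/ρ₀)/Δz = 9.81 × 2.6246 × 10⁻³ / 52 = 4.9514 × 10⁻⁴ s⁻².
N = √(4.9514 × 10⁻⁴) = 0.022252 rad s⁻¹ → T = 2π/N = 282.36 s ≈ 282 s.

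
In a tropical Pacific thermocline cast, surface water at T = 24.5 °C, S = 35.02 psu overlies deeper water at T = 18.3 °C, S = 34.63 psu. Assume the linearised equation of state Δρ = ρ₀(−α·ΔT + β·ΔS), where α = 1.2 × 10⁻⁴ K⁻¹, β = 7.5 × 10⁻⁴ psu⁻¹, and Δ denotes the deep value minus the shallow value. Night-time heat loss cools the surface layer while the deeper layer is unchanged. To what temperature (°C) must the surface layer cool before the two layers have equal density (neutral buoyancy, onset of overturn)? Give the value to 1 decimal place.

20.7 °C

Neutral buoyancy requires Δρ = 0, i.e. −α(T_deep − T_surf′) + β(S_deep − S_surf) = 0.
T_surf′ = T_deep − (β/α)·ΔS = 18.3 − (7.5 × 10⁻⁴/1.2 × 10⁻⁴)·(-0.39) = 20.738 °C.
Cooling required: 24.5 − (20.738) = 3.762 °C.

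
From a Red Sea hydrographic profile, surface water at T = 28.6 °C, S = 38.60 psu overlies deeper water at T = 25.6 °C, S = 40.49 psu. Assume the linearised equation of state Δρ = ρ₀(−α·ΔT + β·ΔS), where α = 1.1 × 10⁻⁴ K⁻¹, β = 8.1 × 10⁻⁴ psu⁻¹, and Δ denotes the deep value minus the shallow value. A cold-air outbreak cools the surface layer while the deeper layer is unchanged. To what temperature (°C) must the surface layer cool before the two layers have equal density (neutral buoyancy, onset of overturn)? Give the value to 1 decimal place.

11.7 °C

Neutral buoyancy requires Δρ = 0, i.e. −α(T_deep − T_surf′) + β(S_deep − S_surf) = 0.
T_surf′ = T_deep − (β/α)·ΔS = 25.6 − (8.1 × 10⁻⁴/1.1 × 10⁻⁴)·(+1.89) = 11.683 °C.
Cooling required: 28.6 − (11.683) = 16.917 °C.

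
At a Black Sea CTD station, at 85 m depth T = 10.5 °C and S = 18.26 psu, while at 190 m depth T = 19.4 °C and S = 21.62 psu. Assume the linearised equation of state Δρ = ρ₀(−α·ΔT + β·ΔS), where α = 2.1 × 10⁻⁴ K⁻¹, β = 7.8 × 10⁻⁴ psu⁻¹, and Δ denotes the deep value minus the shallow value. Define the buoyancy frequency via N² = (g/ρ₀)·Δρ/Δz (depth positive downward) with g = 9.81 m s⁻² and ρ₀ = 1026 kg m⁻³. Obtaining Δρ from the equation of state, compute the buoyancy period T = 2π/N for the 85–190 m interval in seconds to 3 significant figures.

ΔT = +8.9 K, ΔS = +3.36 psu (deep − shallow).
Δρ/ρ₀ = −αΔT + βΔS = -1.869 × 10⁻³ + 2.6208 × 10⁻³ = 7.518 × 10⁻⁴, so Δρ ≈ 0.7713 kg m⁻³.
N² = (g/ρ₀)·Δρ/Δz = g·(Δρ/ρ₀)/Δz = 9.81 × 7.518 × 10⁻⁴ / 105 = 7.0240 × 10⁻⁵ s⁻².
N = √(7.0240 × 10⁻⁵) = 8.3809 × 10⁻³ rad s⁻¹ → T = 2π/N = 749.70 s ≈ 750 s.

750 s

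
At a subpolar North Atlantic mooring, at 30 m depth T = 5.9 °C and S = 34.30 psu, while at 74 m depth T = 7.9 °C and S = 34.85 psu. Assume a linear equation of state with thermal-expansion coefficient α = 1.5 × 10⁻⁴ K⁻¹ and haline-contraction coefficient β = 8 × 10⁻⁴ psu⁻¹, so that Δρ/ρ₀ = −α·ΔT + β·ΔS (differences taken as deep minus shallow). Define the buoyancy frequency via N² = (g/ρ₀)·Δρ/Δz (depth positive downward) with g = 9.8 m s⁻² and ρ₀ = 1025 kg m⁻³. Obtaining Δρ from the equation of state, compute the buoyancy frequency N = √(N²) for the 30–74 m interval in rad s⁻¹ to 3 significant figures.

ΔT = +2.0 K, ΔS = +0.55 psu (deep − shallow).
Δρ/ρ₀ = −αΔT + βΔS = -3.00 × 10⁻⁴ + 4.40 × 10⁻⁴ = 1.40 × 10⁻⁴, so Δρ ≈ 0.1435 kg m⁻³.
N² = (g/ρ₀)·Δρ/Δz = g·(Δρ/ρ₀)/Δz = 9.8 × 1.40 × 10⁻⁴ / 44 = 3.1182 × 10⁻⁵ s⁻².
N = √(3.1182 × 10⁻⁵) = 5.5841 × 10⁻³ rad s⁻¹ ≈ 5.58 × 10⁻³ rad s⁻¹.

5.58 × 10⁻³ rad s⁻¹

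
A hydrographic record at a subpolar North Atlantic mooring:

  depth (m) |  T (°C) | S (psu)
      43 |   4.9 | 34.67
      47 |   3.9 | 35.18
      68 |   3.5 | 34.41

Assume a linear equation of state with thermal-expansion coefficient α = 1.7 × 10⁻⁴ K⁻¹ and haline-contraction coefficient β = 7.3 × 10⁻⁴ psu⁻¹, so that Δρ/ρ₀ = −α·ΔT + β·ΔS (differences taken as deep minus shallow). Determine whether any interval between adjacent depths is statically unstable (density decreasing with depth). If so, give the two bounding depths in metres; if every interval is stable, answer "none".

47–68 m

Evaluate Δρ/ρ₀ = −αΔT + βΔS across each adjacent pair:
  43–47 m: −αΔT+βΔS = −(1.7 × 10⁻⁴)(-1.0)+(7.3 × 10⁻⁴)(+0.51) = 5.4 × 10⁻⁴ → stable
  47–68 m: −αΔT+βΔS = −(1.7 × 10⁻⁴)(-0.4)+(7.3 × 10⁻⁴)(-0.77) = -4.9 × 10⁻⁴ → UNSTABLE
The 47–68 m interval has Δρ < 0: lighter water underlies denser water.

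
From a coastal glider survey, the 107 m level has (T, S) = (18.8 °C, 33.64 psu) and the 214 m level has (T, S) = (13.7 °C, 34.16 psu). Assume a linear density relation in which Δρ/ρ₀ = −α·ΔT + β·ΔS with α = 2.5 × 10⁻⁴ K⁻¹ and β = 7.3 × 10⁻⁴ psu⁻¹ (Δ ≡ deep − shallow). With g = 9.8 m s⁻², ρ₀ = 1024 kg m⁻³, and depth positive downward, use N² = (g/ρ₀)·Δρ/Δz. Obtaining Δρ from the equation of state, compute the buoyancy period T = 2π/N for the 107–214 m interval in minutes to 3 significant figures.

8.51 min

ΔT = -5.1 K, ΔS = +0.52 psu (deep − shallow).
Δρ/ρ₀ = −αΔT + βΔS = 1.275 × 10⁻³ + 3.796 × 10⁻⁴ = 1.6546 × 10⁻³, so Δρ ≈ 1.694 kg m⁻³.
N² = (g/ρ₀)·Δρ/Δz = g·(Δρ/ρ₀)/Δz = 9.8 × 1.6546 × 10⁻³ / 107 = 1.5154 × 10⁻⁴ s⁻².
N = √(1.5154 × 10⁻⁴) = 0.012310 rad s⁻¹ → T = 2π/N = 510.41 s = 8.5068 min ≈ 8.51 min.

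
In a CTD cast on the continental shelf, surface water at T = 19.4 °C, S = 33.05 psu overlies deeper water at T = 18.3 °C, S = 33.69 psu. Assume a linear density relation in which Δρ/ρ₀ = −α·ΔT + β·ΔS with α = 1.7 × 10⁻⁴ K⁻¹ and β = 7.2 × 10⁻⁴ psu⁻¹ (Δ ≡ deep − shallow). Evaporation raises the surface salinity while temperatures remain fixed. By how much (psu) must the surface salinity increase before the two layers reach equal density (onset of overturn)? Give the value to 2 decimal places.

Neutral buoyancy requires −α(T_deep − T_surf) + β(S_deep − S_surf′) = 0.
S_surf′ = S_deep − (α/β)·ΔT = 33.69 − (1.7 × 10⁻⁴/7.2 × 10⁻⁴)·(-1.1) = 33.9497 psu.
Increase required: 33.9497 − 33.05 = 0.8997 psu.

0.90 psu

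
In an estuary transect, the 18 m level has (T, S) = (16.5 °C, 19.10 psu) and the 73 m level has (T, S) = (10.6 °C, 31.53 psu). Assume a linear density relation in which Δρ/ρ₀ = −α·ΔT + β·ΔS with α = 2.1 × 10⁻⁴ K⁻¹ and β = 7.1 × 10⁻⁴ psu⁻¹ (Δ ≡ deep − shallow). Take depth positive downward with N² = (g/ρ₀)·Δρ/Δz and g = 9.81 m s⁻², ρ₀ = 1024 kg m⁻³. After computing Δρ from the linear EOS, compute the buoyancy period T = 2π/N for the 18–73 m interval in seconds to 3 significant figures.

148 s

ΔT = -5.9 K, ΔS = +12.43 psu (deep − shallow).
Δρ/ρ₀ = −αΔT + βΔS = 1.239 × 10⁻³ + 8.8253 × 10⁻³ = 0.0100643, so Δρ ≈ 10.31 kg m⁻³.
N² = (g/ρ₀)·Δρ/Δz = g·(Δρ/ρ₀)/Δz = 9.81 × 0.0100643 / 55 = 1.7951 × 10⁻³ s⁻².
N = √(1.7951 × 10⁻³) = 0.042369 rad s⁻¹ → T = 2π/N = 148.30 s ≈ 148 s.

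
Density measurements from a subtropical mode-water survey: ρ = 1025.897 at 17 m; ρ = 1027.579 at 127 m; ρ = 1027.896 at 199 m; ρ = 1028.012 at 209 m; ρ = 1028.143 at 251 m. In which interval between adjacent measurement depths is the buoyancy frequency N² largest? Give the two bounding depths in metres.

Compute the density gradient over each adjacent pair:
  17–127 m: Δρ/Δz = 1.682/110 = 0.015 kg m⁻⁴
  127–199 m: Δρ/Δz = 0.317/72 = 4.4 × 10⁻³ kg m⁻⁴
  199–209 m: Δρ/Δz = 0.116/10 = 0.012 kg m⁻⁴
  209–251 m: Δρ/Δz = 0.131/42 = 3.1 × 10⁻³ kg m⁻⁴
The largest gradient is in the 17–127 m interval — the pycnocline.

17–127 m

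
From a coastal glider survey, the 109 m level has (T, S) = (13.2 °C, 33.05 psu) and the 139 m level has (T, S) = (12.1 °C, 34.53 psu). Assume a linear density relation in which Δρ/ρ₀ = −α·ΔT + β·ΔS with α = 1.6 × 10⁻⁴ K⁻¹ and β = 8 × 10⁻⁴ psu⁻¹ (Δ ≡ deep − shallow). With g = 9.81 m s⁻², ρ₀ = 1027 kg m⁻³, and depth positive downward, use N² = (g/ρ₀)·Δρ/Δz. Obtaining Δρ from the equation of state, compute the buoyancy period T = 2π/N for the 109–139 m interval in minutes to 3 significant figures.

4.97 min

ΔT = -1.1 K, ΔS = +1.48 psu (deep − shallow).
Δρ/ρ₀ = −αΔT + βΔS = 1.76 × 10⁻⁴ + 1.184 × 10⁻³ = 1.36 × 10⁻³, so Δρ ≈ 1.397 kg m⁻³.
N² = (g/ρ₀)·Δρ/Δz = g·(Δρ/ρ₀)/Δz = 9.81 × 1.36 × 10⁻³ / 30 = 4.4472 × 10⁻⁴ s⁻².
N = √(4.4472 × 10⁻⁴) = 0.021088 rad s⁻¹ → T = 2π/N = 297.95 s = 4.9658 min ≈ 4.97 min.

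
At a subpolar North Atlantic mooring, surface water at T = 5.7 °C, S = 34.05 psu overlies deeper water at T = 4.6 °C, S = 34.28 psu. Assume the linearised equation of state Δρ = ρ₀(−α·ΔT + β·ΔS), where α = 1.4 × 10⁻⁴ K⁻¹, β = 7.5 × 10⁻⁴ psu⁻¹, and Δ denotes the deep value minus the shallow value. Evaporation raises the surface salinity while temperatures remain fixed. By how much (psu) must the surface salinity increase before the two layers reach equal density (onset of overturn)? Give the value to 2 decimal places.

Neutral buoyancy requires −α(T_deep − T_surf) + β(S_deep − S_surf′) = 0.
S_surf′ = S_deep − (α/β)·ΔT = 34.28 − (1.4 × 10⁻⁴/7.5 × 10⁻⁴)·(-1.1) = 34.4853 psu.
Increase required: 34.4853 − 34.05 = 0.4353 psu.

0.44 psu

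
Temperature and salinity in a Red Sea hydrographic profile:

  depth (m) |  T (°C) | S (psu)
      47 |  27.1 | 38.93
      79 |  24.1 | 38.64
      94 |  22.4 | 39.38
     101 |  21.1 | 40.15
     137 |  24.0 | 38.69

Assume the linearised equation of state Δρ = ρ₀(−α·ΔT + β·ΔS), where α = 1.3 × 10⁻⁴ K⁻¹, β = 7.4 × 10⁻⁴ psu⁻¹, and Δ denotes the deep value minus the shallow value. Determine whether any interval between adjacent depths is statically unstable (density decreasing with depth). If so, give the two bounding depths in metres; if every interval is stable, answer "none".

101–137 m

Evaluate Δρ/ρ₀ = −αΔT + βΔS across each adjacent pair:
  47–79 m: −αΔT+βΔS = −(1.3 × 10⁻⁴)(-3.0)+(7.4 × 10⁻⁴)(-0.29) = 1.8 × 10⁻⁴ → stable
  79–94 m: −αΔT+βΔS = −(1.3 × 10⁻⁴)(-1.7)+(7.4 × 10⁻⁴)(+0.74) = 7.7 × 10⁻⁴ → stable
  94–101 m: −αΔT+βΔS = −(1.3 × 10⁻⁴)(-1.3)+(7.4 × 10⁻⁴)(+0.77) = 7.4 × 10⁻⁴ → stable
  101–137 m: −αΔT+βΔS = −(1.3 × 10⁻⁴)(+2.9)+(7.4 × 10⁻⁴)(-1.46) = -1.5 × 10⁻³ → UNSTABLE
The 101–137 m interval has Δρ < 0: lighter water underlies denser water.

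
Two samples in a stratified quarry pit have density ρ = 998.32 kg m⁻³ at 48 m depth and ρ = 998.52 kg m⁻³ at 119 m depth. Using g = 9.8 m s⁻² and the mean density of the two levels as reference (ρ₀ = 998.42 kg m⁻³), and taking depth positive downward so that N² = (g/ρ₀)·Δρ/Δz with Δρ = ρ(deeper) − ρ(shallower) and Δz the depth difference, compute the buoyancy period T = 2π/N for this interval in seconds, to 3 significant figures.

Δρ = 998.52 − 998.32 = 0.20 kg m⁻³ over Δz = 119 − 48 = 71 m.
N² = (9.8/998.42) × (0.20/71) = 2.7649 × 10⁻⁵ s⁻².
N = √(2.7649 × 10⁻⁵) = 5.2582 × 10⁻³ rad s⁻¹, so T = 2π/N = 1.1949 × 10³ s ≈ 1.19 × 10³ s.

1.19 × 10³ s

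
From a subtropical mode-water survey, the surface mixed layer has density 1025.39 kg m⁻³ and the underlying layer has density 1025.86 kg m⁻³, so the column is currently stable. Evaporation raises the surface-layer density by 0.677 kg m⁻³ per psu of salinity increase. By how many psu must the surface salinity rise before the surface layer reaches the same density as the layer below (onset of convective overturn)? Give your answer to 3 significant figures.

0.694 psu

Density deficit of the surface layer: 1025.86 − 1025.39 = 0.47 kg m⁻³.
Required change = 0.47 / 0.677 = 0.694 psu.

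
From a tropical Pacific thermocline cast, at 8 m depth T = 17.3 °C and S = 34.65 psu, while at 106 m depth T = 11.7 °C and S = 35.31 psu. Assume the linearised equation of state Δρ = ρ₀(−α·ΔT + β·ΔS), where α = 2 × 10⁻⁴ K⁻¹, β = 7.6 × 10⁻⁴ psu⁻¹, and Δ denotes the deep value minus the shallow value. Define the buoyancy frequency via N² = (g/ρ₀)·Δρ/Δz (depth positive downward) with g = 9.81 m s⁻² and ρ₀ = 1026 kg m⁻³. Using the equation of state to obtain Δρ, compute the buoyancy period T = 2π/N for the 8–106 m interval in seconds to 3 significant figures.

493 s

ΔT = -5.6 K, ΔS = +0.66 psu (deep − shallow).
Δρ/ρ₀ = −αΔT + βΔS = 1.12 × 10⁻³ + 5.016 × 10⁻⁴ = 1.6216 × 10⁻³, so Δρ ≈ 1.664 kg m⁻³.
N² = (g/ρ₀)·Δρ/Δz = g·(Δρ/ρ₀)/Δz = 9.81 × 1.6216 × 10⁻³ / 98 = 1.6233 × 10⁻⁴ s⁻².
N = √(1.6233 × 10⁻⁴) = 0.012741 rad s⁻¹ → T = 2π/N = 493.15 s ≈ 493 s.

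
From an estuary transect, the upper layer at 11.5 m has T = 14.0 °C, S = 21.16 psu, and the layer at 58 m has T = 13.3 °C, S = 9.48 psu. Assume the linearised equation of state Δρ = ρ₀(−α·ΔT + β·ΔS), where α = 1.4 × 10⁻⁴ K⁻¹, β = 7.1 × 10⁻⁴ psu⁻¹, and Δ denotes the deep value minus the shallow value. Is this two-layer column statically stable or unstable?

unstable

ΔT = 13.3 − 14.0 = -0.7 K and ΔS = 9.48 − 21.16 = -11.68 psu (deep − shallow).
−αΔT = 9.80 × 10⁻⁵; βΔS = -8.2928 × 10⁻³; sum Δρ/ρ₀ = -8.1948 × 10⁻³.
Δρ/ρ₀ < 0, so Δρ < 0: deeper water is lighter → statically unstable; the column would overturn.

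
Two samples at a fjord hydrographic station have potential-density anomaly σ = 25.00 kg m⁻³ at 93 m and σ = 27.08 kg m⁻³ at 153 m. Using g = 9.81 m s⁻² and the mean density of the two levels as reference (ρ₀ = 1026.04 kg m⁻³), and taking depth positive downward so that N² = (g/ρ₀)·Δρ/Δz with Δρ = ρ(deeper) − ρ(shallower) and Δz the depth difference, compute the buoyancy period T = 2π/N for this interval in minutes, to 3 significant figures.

5.75 min

Δρ = 1027.08 − 1025.00 = 2.08 kg m⁻³ over Δz = 153 − 93 = 60 m.
N² = (9.81/1026.04) × (2.08/60) = 3.3145 × 10⁻⁴ s⁻².
N = √(3.3145 × 10⁻⁴) = 0.018206 rad s⁻¹, so T = 2π/N = 345.12 s = 5.7520 min ≈ 5.75 min.
Since Δρ > 0 the layer is stably stratified.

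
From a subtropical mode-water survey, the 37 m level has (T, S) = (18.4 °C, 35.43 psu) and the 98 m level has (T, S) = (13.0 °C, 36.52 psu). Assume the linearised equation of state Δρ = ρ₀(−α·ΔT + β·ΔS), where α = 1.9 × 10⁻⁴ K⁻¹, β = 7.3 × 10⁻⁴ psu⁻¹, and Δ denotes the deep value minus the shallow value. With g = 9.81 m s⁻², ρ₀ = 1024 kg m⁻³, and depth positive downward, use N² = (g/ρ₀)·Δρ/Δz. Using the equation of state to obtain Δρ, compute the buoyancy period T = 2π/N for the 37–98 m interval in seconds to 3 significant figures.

ΔT = -5.4 K, ΔS = +1.09 psu (deep − shallow).
Δρ/ρ₀ = −αΔT + βΔS = 1.026 × 10⁻³ + 7.957 × 10⁻⁴ = 1.8217 × 10⁻³, so Δρ ≈ 1.865 kg m⁻³.
N² = (g/ρ₀)·Δρ/Δz = g·(Δρ/ρ₀)/Δz = 9.81 × 1.8217 × 10⁻³ / 61 = 2.9297 × 10⁻⁴ s⁻².
N = √(2.9297 × 10⁻⁴) = 0.017116 rad s⁻¹ → T = 2π/N = 367.09 s ≈ 367 s.

367 s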